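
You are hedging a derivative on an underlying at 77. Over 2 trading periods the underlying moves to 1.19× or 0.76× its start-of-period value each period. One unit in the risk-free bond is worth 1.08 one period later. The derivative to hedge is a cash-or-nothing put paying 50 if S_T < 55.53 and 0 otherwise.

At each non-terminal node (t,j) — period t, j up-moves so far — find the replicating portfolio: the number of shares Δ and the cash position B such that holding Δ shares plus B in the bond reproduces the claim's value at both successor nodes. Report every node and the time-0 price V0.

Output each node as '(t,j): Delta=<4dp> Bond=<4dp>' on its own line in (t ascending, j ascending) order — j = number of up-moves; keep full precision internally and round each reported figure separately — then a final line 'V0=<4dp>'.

(0,0): Delta=-0.3577 Bond=30.3477
(1,0): Delta=-1.9870 Bond=128.1223
(1,1): Delta=0.0000 Bond=0.0000
V0=2.8052

No-arbitrage ⇒ martingale measure with p* = (R−d)/(u−d) = 0.7442.
Payoff layer (t=2): V(2,0)=50.0000, V(2,1)=0.0000, V(2,2)=0.0000
  t=1,j=0: stock 58.5200 → up 69.6388 (V=0.0000), down 44.4752 (V=50.0000). Price 11.8432; hedge Δ=-1.9870, bond B=128.1223.
  t=1,j=1: stock 91.6300 → up 109.0397 (V=0.0000), down 69.6388 (V=0.0000). Price 0.0000; hedge Δ=0.0000, bond B=0.0000.
  t=0,j=0: stock 77.0000 → up 91.6300 (V=0.0000), down 58.5200 (V=11.8432). Price 2.8052; hedge Δ=-0.3577, bond B=30.3477.
Check: Δ(0,0)·S0 + B(0,0) = 2.8052 = V0.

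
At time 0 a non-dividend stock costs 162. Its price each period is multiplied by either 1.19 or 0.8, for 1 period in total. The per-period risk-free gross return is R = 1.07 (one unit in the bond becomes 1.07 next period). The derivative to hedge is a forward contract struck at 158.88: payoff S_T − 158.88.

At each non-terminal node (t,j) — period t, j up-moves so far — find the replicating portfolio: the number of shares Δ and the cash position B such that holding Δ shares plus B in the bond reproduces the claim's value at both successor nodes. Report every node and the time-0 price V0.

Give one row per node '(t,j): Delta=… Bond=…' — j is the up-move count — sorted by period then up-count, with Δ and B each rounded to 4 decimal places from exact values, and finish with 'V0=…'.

Under the risk-neutral measure, an up-move has probability p* = (R−d)/(u−d) = 0.6923 and values discount at R = 1.07.
At expiry t=1: V(1,0)=-29.2800, V(1,1)=33.9000
  t=0,j=0: stock 162.0000 → up 192.7800 (V=33.9000), down 129.6000 (V=-29.2800). Price 13.5140; hedge Δ=1.0000, bond B=-148.4860.
Each (Δ,B) replicates both successor values, so the strategy is self-financing and V0 is arbitrage-free.

(0,0): Delta=1.0000 Bond=-148.4860
V0=13.5140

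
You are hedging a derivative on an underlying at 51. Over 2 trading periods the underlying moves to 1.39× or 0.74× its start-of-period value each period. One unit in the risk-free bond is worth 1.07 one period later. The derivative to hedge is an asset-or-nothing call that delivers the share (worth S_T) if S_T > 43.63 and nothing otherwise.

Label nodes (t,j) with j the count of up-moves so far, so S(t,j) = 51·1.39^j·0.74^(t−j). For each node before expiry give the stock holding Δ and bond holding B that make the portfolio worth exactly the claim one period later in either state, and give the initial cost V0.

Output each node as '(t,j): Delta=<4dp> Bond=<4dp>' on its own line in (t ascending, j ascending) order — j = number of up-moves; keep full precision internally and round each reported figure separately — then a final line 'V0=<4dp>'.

(0,0): Delta=1.3876 Bond=-25.6805
(1,0): Delta=2.1385 Bond=-55.8150
(1,1): Delta=1.0000 Bond=0.0000
V0=45.0879

Risk-neutral probability p* = (R−d)/(u−d) = (1.07−0.74)/(1.39−0.74) = 0.5077.
Terminal values V(2,·): V(2,0)=0.0000, V(2,1)=52.4586, V(2,2)=98.5371
Node (1,0) S=37.7400: V=(p*·52.4586+(1−p*)·0.0000)/1.07=24.8905; Δ=(52.4586−0.0000)/(52.4586−27.9276)=2.1385; B=V−Δ·S=-55.8150
Node (1,1) S=70.8900: V=(p*·98.5371+(1−p*)·52.4586)/1.07=70.8900; Δ=(98.5371−52.4586)/(98.5371−52.4586)=1.0000; B=V−Δ·S=0.0000
Node (0,0) S=51.0000: V=(p*·70.8900+(1−p*)·24.8905)/1.07=45.0879; Δ=(70.8900−24.8905)/(70.8900−37.7400)=1.3876; B=V−Δ·S=-25.6805
Each (Δ,B) replicates both successor values, so the strategy is self-financing and V0 is arbitrage-free.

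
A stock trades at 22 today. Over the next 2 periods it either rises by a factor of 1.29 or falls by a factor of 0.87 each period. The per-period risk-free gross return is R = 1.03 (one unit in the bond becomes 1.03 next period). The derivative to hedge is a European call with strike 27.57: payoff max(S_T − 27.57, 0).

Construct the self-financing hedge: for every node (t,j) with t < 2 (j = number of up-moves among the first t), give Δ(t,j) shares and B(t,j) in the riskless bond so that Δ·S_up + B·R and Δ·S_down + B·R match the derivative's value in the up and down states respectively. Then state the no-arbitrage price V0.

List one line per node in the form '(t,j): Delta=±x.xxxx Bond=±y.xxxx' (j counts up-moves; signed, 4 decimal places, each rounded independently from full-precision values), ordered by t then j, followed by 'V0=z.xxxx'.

The replicating-portfolio and risk-neutral prices coincide; use p* = (1.03−0.87)/(1.29−0.87) = 0.3810 for the latter.
Terminal values V(2,·): V(2,0)=0.0000, V(2,1)=0.0000, V(2,2)=9.0402
(1,0): S=19.1400. Δ = (V_up−V_dn)/(S_up−S_dn) = (0.0000−0.0000)/(24.6906−16.6518) = 0.0000. V = [p*·0.0000 + (1−p*)·0.0000]/1.03 = 0.0000. B = V − Δ·S = 0.0000.
(1,1): S=28.3800. Δ = (V_up−V_dn)/(S_up−S_dn) = (9.0402−0.0000)/(36.6102−24.6906) = 0.7584. V = [p*·9.0402 + (1−p*)·0.0000]/1.03 = 3.3436. B = V − Δ·S = -18.1807.
(0,0): S=22.0000. Δ = (V_up−V_dn)/(S_up−S_dn) = (3.3436−0.0000)/(28.3800−19.1400) = 0.3619. V = [p*·3.3436 + (1−p*)·0.0000]/1.03 = 1.2366. B = V − Δ·S = -6.7243.
Each (Δ,B) replicates both successor values, so the strategy is self-financing and V0 is arbitrage-free.

(0,0): Delta=0.3619 Bond=-6.7243
(1,0): Delta=0.0000 Bond=0.0000
(1,1): Delta=0.7584 Bond=-18.1807
V0=1.2366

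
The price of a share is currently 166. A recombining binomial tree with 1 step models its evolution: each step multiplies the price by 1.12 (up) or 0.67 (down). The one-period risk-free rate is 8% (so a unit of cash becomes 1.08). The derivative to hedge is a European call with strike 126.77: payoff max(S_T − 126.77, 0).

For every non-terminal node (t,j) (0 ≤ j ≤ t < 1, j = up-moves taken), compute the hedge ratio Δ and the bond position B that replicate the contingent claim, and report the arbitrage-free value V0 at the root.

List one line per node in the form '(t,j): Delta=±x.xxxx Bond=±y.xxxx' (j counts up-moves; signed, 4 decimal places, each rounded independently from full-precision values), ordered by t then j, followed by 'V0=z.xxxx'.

(0,0): Delta=0.7918 Bond=-81.5442
V0=49.9002

The replicating-portfolio and risk-neutral prices coincide; use p* = (1.08−0.67)/(1.12−0.67) = 0.9111 for the latter.
Payoff layer (t=1): V(1,0)=0.0000, V(1,1)=59.1500
(0,0): S=166.0000. Δ = (V_up−V_dn)/(S_up−S_dn) = (59.1500−0.0000)/(185.9200−111.2200) = 0.7918. V = [p*·59.1500 + (1−p*)·0.0000]/1.08 = 49.9002. B = V − Δ·S = -81.5442.
Each (Δ,B) replicates both successor values, so the strategy is self-financing and V0 is arbitrage-free.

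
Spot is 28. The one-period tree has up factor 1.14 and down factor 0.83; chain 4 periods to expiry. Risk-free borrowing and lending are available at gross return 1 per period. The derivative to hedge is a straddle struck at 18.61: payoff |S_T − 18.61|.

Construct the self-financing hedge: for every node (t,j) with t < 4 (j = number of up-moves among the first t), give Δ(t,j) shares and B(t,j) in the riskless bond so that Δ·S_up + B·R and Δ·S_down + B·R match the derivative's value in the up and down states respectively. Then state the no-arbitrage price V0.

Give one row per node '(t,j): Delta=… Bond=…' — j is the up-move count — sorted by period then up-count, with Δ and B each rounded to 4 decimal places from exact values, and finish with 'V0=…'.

(0,0): Delta=0.8669 Bond=-14.2969
(1,0): Delta=0.6697 Bond=-9.7126
(1,1): Delta=0.9852 Bond=-18.0721
(2,0): Delta=0.1846 Bond=-0.3548
(2,1): Delta=0.9606 Bond=-17.4190
(2,2): Delta=1.0000 Bond=-18.6100
(3,0): Delta=-1.0000 Bond=18.6100
(3,1): Delta=0.8948 Bond=-15.9729
(3,2): Delta=1.0000 Bond=-18.6100
(3,3): Delta=1.0000 Bond=-18.6100
V0=9.9776

The replicating-portfolio and risk-neutral prices coincide; use p* = (1−0.83)/(1.14−0.83) = 0.5484 for the latter.
Terminal payoffs: V(4,0)=5.3217, V(4,1)=0.3586, V(4,2)=6.4582, V(4,3)=15.8211, V(4,4)=28.6809
(3,0): S=16.0100. Δ = (V_up−V_dn)/(S_up−S_dn) = (0.3586−5.3217)/(18.2514−13.2883) = -1.0000. V = [p*·0.3586 + (1−p*)·5.3217]/1 = 2.6000. B = V − Δ·S = 18.6100.
(3,1): S=21.9897. Δ = (V_up−V_dn)/(S_up−S_dn) = (6.4582−0.3586)/(25.0682−18.2514) = 0.8948. V = [p*·6.4582 + (1−p*)·0.3586]/1 = 3.7035. B = V − Δ·S = -15.9729.
(3,2): S=30.2027. Δ = (V_up−V_dn)/(S_up−S_dn) = (15.8211−6.4582)/(34.4311−25.0682) = 1.0000. V = [p*·15.8211 + (1−p*)·6.4582]/1 = 11.5927. B = V − Δ·S = -18.6100.
(3,3): S=41.4832. Δ = (V_up−V_dn)/(S_up−S_dn) = (28.6809−15.8211)/(47.2909−34.4311) = 1.0000. V = [p*·28.6809 + (1−p*)·15.8211]/1 = 22.8732. B = V − Δ·S = -18.6100.
(2,0): S=19.2892. Δ = (V_up−V_dn)/(S_up−S_dn) = (3.7035−2.6000)/(21.9897−16.0100) = 0.1846. V = [p*·3.7035 + (1−p*)·2.6000]/1 = 3.2052. B = V − Δ·S = -0.3548.
(2,1): S=26.4936. Δ = (V_up−V_dn)/(S_up−S_dn) = (11.5927−3.7035)/(30.2027−21.9897) = 0.9606. V = [p*·11.5927 + (1−p*)·3.7035]/1 = 8.0299. B = V − Δ·S = -17.4190.
(2,2): S=36.3888. Δ = (V_up−V_dn)/(S_up−S_dn) = (22.8732−11.5927)/(41.4832−30.2027) = 1.0000. V = [p*·22.8732 + (1−p*)·11.5927]/1 = 17.7788. B = V − Δ·S = -18.6100.
(1,0): S=23.2400. Δ = (V_up−V_dn)/(S_up−S_dn) = (8.0299−3.2052)/(26.4936−19.2892) = 0.6697. V = [p*·8.0299 + (1−p*)·3.2052]/1 = 5.8510. B = V − Δ·S = -9.7126.
(1,1): S=31.9200. Δ = (V_up−V_dn)/(S_up−S_dn) = (17.7788−8.0299)/(36.3888−26.4936) = 0.9852. V = [p*·17.7788 + (1−p*)·8.0299]/1 = 13.3761. B = V − Δ·S = -18.0721.
(0,0): S=28.0000. Δ = (V_up−V_dn)/(S_up−S_dn) = (13.3761−5.8510)/(31.9200−23.2400) = 0.8669. V = [p*·13.3761 + (1−p*)·5.8510]/1 = 9.9776. B = V − Δ·S = -14.2969.
Check: Δ(0,0)·S0 + B(0,0) = 9.9776 = V0.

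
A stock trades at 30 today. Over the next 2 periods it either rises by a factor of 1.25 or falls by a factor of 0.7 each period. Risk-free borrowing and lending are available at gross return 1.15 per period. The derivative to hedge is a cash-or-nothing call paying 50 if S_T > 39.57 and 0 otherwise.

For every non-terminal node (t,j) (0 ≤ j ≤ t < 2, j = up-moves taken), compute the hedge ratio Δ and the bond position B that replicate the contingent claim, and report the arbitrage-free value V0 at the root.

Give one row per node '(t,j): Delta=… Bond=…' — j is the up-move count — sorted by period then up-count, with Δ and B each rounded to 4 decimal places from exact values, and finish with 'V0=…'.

Risk-neutral probability p* = (R−d)/(u−d) = (1.15−0.7)/(1.25−0.7) = 0.8182.
Terminal values V(2,·): V(2,0)=0.0000, V(2,1)=0.0000, V(2,2)=50.0000
  t=1,j=0: stock 21.0000 → up 26.2500 (V=0.0000), down 14.7000 (V=0.0000). Price 0.0000; hedge Δ=0.0000, bond B=0.0000.
  t=1,j=1: stock 37.5000 → up 46.8750 (V=50.0000), down 26.2500 (V=0.0000). Price 35.5731; hedge Δ=2.4242, bond B=-55.3360.
  t=0,j=0: stock 30.0000 → up 37.5000 (V=35.5731), down 21.0000 (V=0.0000). Price 25.3089; hedge Δ=2.1559, bond B=-39.3695.
The time-0 hedge costs 25.3089, which is the no-arbitrage price.

(0,0): Delta=2.1559 Bond=-39.3695
(1,0): Delta=0.0000 Bond=0.0000
(1,1): Delta=2.4242 Bond=-55.3360
V0=25.3089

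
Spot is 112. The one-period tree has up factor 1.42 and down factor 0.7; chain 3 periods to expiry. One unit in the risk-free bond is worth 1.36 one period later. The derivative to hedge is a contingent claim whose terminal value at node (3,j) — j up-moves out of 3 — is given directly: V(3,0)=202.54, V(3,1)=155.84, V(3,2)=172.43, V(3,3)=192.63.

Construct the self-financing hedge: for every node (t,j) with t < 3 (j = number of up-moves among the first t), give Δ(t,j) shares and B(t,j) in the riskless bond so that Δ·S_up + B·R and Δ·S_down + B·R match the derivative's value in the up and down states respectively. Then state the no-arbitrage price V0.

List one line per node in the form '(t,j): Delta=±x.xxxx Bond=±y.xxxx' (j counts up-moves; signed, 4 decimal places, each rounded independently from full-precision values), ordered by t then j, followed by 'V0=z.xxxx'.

(0,0): Delta=0.1286 Bond=60.2092
(1,0): Delta=0.1474 Bond=80.4121
(1,1): Delta=0.1278 Bond=82.0183
(2,0): Delta=-1.1819 Bond=182.3109
(2,1): Delta=0.2070 Bond=102.7286
(2,2): Delta=0.1242 Bond=112.3464
V0=74.6146

Under the risk-neutral measure, an up-move has probability p* = (R−d)/(u−d) = 0.9167 and values discount at R = 1.36.
Payoff layer (t=3): V(3,0)=202.5400, V(3,1)=155.8400, V(3,2)=172.4300, V(3,3)=192.6300
  t=2,j=0: stock 54.8800 → up 77.9296 (V=155.8400), down 38.4160 (V=202.5400). Price 117.4498; hedge Δ=-1.1819, bond B=182.3109.
  t=2,j=1: stock 111.3280 → up 158.0858 (V=172.4300), down 77.9296 (V=155.8400). Price 125.7702; hedge Δ=0.2070, bond B=102.7286.
  t=2,j=2: stock 225.8368 → up 320.6883 (V=192.6300), down 158.0858 (V=172.4300). Price 140.4020; hedge Δ=0.1242, bond B=112.3464.
  t=1,j=0: stock 78.4000 → up 111.3280 (V=125.7702), down 54.8800 (V=117.4498). Price 91.9683; hedge Δ=0.1474, bond B=80.4121.
  t=1,j=1: stock 159.0400 → up 225.8368 (V=140.4020), down 111.3280 (V=125.7702). Price 102.3402; hedge Δ=0.1278, bond B=82.0183.
  t=0,j=0: stock 112.0000 → up 159.0400 (V=102.3402), down 78.4000 (V=91.9683). Price 74.6146; hedge Δ=0.1286, bond B=60.2092.
Self-financing check: at every node Δ·S+B equals the discounted successor values.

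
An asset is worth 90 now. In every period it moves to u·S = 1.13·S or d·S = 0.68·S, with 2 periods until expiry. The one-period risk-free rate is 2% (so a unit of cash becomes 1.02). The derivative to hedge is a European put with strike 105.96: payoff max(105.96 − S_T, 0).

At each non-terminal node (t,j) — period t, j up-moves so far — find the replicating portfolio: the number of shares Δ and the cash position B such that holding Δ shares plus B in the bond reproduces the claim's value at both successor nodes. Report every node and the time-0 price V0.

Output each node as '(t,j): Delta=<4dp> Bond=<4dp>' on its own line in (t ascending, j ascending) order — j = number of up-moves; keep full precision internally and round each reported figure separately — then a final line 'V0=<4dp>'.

The replicating-portfolio and risk-neutral prices coincide; use p* = (1.02−0.68)/(1.13−0.68) = 0.7556 for the latter.
Terminal payoffs: V(2,0)=64.3440, V(2,1)=36.8040, V(2,2)=0.0000
  t=1,j=0: stock 61.2000 → up 69.1560 (V=36.8040), down 41.6160 (V=64.3440). Price 42.6824; hedge Δ=-1.0000, bond B=103.8824.
  t=1,j=1: stock 101.7000 → up 114.9210 (V=0.0000), down 69.1560 (V=36.8040). Price 8.8201; hedge Δ=-0.8042, bond B=90.6068.
  t=0,j=0: stock 90.0000 → up 101.7000 (V=8.8201), down 61.2000 (V=42.6824). Price 16.7623; hedge Δ=-0.8361, bond B=92.0117.
Root portfolio cost Δ·90+B reproduces V0=16.7623.

(0,0): Delta=-0.8361 Bond=92.0117
(1,0): Delta=-1.0000 Bond=103.8824
(1,1): Delta=-0.8042 Bond=90.6068
V0=16.7623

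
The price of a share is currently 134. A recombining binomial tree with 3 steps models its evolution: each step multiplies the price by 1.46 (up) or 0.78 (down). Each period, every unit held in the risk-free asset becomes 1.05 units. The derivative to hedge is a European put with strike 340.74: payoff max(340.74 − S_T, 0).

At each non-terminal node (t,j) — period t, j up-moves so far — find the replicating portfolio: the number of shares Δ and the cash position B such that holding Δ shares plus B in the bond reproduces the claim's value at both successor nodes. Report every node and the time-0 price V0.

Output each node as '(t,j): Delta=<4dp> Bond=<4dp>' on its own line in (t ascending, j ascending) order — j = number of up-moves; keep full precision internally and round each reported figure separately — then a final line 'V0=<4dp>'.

(0,0): Delta=-0.8803 Bond=282.4268
(1,0): Delta=-1.0000 Bond=309.0612
(1,1): Delta=-0.7832 Bond=277.5469
(2,0): Delta=-1.0000 Bond=324.5143
(2,1): Delta=-1.0000 Bond=324.5143
(2,2): Delta=-0.6072 Bond=241.1764
V0=164.4692

The replicating-portfolio and risk-neutral prices coincide; use p* = (1.05−0.78)/(1.46−0.78) = 0.3971 for the latter.
At expiry t=3: V(3,0)=277.1500, V(3,1)=221.7126, V(3,2)=117.9452, V(3,3)=0.0000
(2,0): S=81.5256. Δ = (V_up−V_dn)/(S_up−S_dn) = (221.7126−277.1500)/(119.0274−63.5900) = -1.0000. V = [p*·221.7126 + (1−p*)·277.1500]/1.05 = 242.9887. B = V − Δ·S = 324.5143.
(2,1): S=152.5992. Δ = (V_up−V_dn)/(S_up−S_dn) = (117.9452−221.7126)/(222.7948−119.0274) = -1.0000. V = [p*·117.9452 + (1−p*)·221.7126]/1.05 = 171.9151. B = V − Δ·S = 324.5143.
(2,2): S=285.6344. Δ = (V_up−V_dn)/(S_up−S_dn) = (0.0000−117.9452)/(417.0262−222.7948) = -0.6072. V = [p*·0.0000 + (1−p*)·117.9452]/1.05 = 67.7276. B = V − Δ·S = 241.1764.
(1,0): S=104.5200. Δ = (V_up−V_dn)/(S_up−S_dn) = (171.9151−242.9887)/(152.5992−81.5256) = -1.0000. V = [p*·171.9151 + (1−p*)·242.9887]/1.05 = 204.5412. B = V − Δ·S = 309.0612.
(1,1): S=195.6400. Δ = (V_up−V_dn)/(S_up−S_dn) = (67.7276−171.9151)/(285.6344−152.5992) = -0.7832. V = [p*·67.7276 + (1−p*)·171.9151]/1.05 = 124.3300. B = V − Δ·S = 277.5469.
(0,0): S=134.0000. Δ = (V_up−V_dn)/(S_up−S_dn) = (124.3300−204.5412)/(195.6400−104.5200) = -0.8803. V = [p*·124.3300 + (1−p*)·204.5412]/1.05 = 164.4692. B = V − Δ·S = 282.4268.
Self-financing check: at every node Δ·S+B equals the discounted successor values.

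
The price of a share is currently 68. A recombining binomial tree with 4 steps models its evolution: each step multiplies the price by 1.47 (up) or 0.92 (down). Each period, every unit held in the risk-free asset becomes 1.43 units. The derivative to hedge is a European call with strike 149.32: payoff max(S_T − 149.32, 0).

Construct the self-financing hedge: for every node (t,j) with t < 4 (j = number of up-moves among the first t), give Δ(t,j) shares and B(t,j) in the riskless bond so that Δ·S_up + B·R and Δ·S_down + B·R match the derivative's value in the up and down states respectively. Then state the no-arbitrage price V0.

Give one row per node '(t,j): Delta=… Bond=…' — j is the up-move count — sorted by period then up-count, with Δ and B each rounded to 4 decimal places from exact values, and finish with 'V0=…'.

Risk-neutral probability p* = (R−d)/(u−d) = (1.43−0.92)/(1.47−0.92) = 0.9273.
Terminal values V(4,·): V(4,0)=0.0000, V(4,1)=0.0000, V(4,2)=0.0000, V(4,3)=49.4033, V(4,4)=168.2052
  t=3,j=0: stock 52.9508 → up 77.8377 (V=0.0000), down 48.7147 (V=0.0000). Price 0.0000; hedge Δ=0.0000, bond B=0.0000.
  t=3,j=1: stock 84.6061 → up 124.3710 (V=0.0000), down 77.8377 (V=0.0000). Price 0.0000; hedge Δ=0.0000, bond B=0.0000.
  t=3,j=2: stock 135.1859 → up 198.7233 (V=49.4033), down 124.3710 (V=0.0000). Price 32.0352; hedge Δ=0.6644, bond B=-57.7890.
  t=3,j=3: stock 216.0036 → up 317.5252 (V=168.2052), down 198.7233 (V=49.4033). Price 111.5840; hedge Δ=1.0000, bond B=-104.4196.
  t=2,j=0: stock 57.5552 → up 84.6061 (V=0.0000), down 52.9508 (V=0.0000). Price 0.0000; hedge Δ=0.0000, bond B=0.0000.
  t=2,j=1: stock 91.9632 → up 135.1859 (V=32.0352), down 84.6061 (V=0.0000). Price 20.7730; hedge Δ=0.6334, bond B=-37.4728.
  t=2,j=2: stock 146.9412 → up 216.0036 (V=111.5840), down 135.1859 (V=32.0352). Price 73.9850; hedge Δ=0.9843, bond B=-70.6491.
  t=1,j=0: stock 62.5600 → up 91.9632 (V=20.7730), down 57.5552 (V=0.0000). Price 13.4701; hedge Δ=0.6037, bond B=-24.2990.
  t=1,j=1: stock 99.9600 → up 146.9412 (V=73.9850), down 91.9632 (V=20.7730). Price 49.0315; hedge Δ=0.9679, bond B=-47.7177.
  t=0,j=0: stock 68.0000 → up 99.9600 (V=49.0315), down 62.5600 (V=13.4701). Price 32.4792; hedge Δ=0.9508, bond B=-32.1780.
Root portfolio cost Δ·68+B reproduces V0=32.4792.

(0,0): Delta=0.9508 Bond=-32.1780
(1,0): Delta=0.6037 Bond=-24.2990
(1,1): Delta=0.9679 Bond=-47.7177
(2,0): Delta=0.0000 Bond=0.0000
(2,1): Delta=0.6334 Bond=-37.4728
(2,2): Delta=0.9843 Bond=-70.6491
(3,0): Delta=0.0000 Bond=0.0000
(3,1): Delta=0.0000 Bond=0.0000
(3,2): Delta=0.6644 Bond=-57.7890
(3,3): Delta=1.0000 Bond=-104.4196
V0=32.4792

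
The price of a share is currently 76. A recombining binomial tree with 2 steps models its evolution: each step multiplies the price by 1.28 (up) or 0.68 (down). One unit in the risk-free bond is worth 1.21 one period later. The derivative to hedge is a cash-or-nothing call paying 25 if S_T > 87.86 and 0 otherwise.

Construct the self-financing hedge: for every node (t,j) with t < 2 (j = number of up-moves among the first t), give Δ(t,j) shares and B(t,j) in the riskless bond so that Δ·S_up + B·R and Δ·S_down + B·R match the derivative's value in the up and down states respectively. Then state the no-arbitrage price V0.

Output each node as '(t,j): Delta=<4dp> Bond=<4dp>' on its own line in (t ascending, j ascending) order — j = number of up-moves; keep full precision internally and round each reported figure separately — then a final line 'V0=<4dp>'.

No-arbitrage ⇒ martingale measure with p* = (R−d)/(u−d) = 0.8833.
Terminal payoffs: V(2,0)=0.0000, V(2,1)=0.0000, V(2,2)=25.0000
(1,0): S=51.6800. Δ = (V_up−V_dn)/(S_up−S_dn) = (0.0000−0.0000)/(66.1504−35.1424) = 0.0000. V = [p*·0.0000 + (1−p*)·0.0000]/1.21 = 0.0000. B = V − Δ·S = 0.0000.
(1,1): S=97.2800. Δ = (V_up−V_dn)/(S_up−S_dn) = (25.0000−0.0000)/(124.5184−66.1504) = 0.4283. V = [p*·25.0000 + (1−p*)·0.0000]/1.21 = 18.2507. B = V − Δ·S = -23.4160.
(0,0): S=76.0000. Δ = (V_up−V_dn)/(S_up−S_dn) = (18.2507−0.0000)/(97.2800−51.6800) = 0.4002. V = [p*·18.2507 + (1−p*)·0.0000]/1.21 = 13.3235. B = V − Δ·S = -17.0943.
The time-0 hedge costs 13.3235, which is the no-arbitrage price.

(0,0): Delta=0.4002 Bond=-17.0943
(1,0): Delta=0.0000 Bond=0.0000
(1,1): Delta=0.4283 Bond=-23.4160
V0=13.3235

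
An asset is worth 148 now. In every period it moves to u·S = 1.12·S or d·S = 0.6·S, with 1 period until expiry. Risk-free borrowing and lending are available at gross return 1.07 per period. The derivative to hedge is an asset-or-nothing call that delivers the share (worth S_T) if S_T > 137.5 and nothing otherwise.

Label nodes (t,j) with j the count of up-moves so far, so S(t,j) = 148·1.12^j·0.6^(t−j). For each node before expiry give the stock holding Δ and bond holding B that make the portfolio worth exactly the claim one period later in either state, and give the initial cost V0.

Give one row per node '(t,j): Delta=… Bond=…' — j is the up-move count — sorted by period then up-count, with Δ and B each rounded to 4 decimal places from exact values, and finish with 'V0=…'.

(0,0): Delta=2.1538 Bond=-178.7491
V0=140.0201

No-arbitrage ⇒ martingale measure with p* = (R−d)/(u−d) = 0.9038.
Terminal payoffs: V(1,0)=0.0000, V(1,1)=165.7600
(0,0): S=148.0000. Δ = (V_up−V_dn)/(S_up−S_dn) = (165.7600−0.0000)/(165.7600−88.8000) = 2.1538. V = [p*·165.7600 + (1−p*)·0.0000]/1.07 = 140.0201. B = V − Δ·S = -178.7491.
Check: Δ(0,0)·S0 + B(0,0) = 140.0201 = V0.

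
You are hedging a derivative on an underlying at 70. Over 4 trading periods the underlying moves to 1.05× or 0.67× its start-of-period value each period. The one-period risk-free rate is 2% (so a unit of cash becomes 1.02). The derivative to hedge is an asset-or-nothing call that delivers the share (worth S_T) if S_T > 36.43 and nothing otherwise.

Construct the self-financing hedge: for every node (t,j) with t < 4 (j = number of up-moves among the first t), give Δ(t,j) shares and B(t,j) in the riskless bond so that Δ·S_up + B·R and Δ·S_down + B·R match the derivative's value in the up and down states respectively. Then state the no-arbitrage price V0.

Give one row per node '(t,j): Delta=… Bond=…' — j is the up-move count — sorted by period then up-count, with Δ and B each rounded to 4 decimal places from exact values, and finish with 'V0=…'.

Risk-neutral probability p* = (R−d)/(u−d) = (1.02−0.67)/(1.05−0.67) = 0.9211.
At expiry t=4: V(4,0)=0.0000, V(4,1)=0.0000, V(4,2)=0.0000, V(4,3)=54.2926, V(4,4)=85.0854
  t=3,j=0: stock 21.0534 → up 22.1061 (V=0.0000), down 14.1058 (V=0.0000). Price 0.0000; hedge Δ=0.0000, bond B=0.0000.
  t=3,j=1: stock 32.9942 → up 34.6439 (V=0.0000), down 22.1061 (V=0.0000). Price 0.0000; hedge Δ=0.0000, bond B=0.0000.
  t=3,j=2: stock 51.7073 → up 54.2926 (V=54.2926), down 34.6439 (V=0.0000). Price 49.0258; hedge Δ=2.7632, bond B=-93.8495.
  t=3,j=3: stock 81.0338 → up 85.0854 (V=85.0854), down 54.2926 (V=54.2926). Price 81.0337; hedge Δ=1.0000, bond B=0.0000.
  t=2,j=0: stock 31.4230 → up 32.9942 (V=0.0000), down 21.0534 (V=0.0000). Price 0.0000; hedge Δ=0.0000, bond B=0.0000.
  t=2,j=1: stock 49.2450 → up 51.7073 (V=49.0258), down 32.9942 (V=0.0000). Price 44.2700; hedge Δ=2.6199, bond B=-84.7454.
  t=2,j=2: stock 77.1750 → up 81.0337 (V=81.0337), down 51.7073 (V=49.0258). Price 76.9675; hedge Δ=1.0914, bond B=-7.2639.
  t=1,j=0: stock 46.9000 → up 49.2450 (V=44.2700), down 31.4230 (V=0.0000). Price 39.9755; hedge Δ=2.4840, bond B=-76.5245.
  t=1,j=1: stock 73.5000 → up 77.1750 (V=76.9675), down 49.2450 (V=44.2700). Price 72.9275; hedge Δ=1.1707, bond B=-13.1185.
  t=0,j=0: stock 70.0000 → up 73.5000 (V=72.9275), down 46.9000 (V=39.9755). Price 68.9471; hedge Δ=1.2388, bond B=-17.7688.
The time-0 hedge costs 68.9471, which is the no-arbitrage price.

(0,0): Delta=1.2388 Bond=-17.7688
(1,0): Delta=2.4840 Bond=-76.5245
(1,1): Delta=1.1707 Bond=-13.1185
(2,0): Delta=0.0000 Bond=0.0000
(2,1): Delta=2.6199 Bond=-84.7454
(2,2): Delta=1.0914 Bond=-7.2639
(3,0): Delta=0.0000 Bond=0.0000
(3,1): Delta=0.0000 Bond=0.0000
(3,2): Delta=2.7632 Bond=-93.8495
(3,3): Delta=1.0000 Bond=0.0000
V0=68.9471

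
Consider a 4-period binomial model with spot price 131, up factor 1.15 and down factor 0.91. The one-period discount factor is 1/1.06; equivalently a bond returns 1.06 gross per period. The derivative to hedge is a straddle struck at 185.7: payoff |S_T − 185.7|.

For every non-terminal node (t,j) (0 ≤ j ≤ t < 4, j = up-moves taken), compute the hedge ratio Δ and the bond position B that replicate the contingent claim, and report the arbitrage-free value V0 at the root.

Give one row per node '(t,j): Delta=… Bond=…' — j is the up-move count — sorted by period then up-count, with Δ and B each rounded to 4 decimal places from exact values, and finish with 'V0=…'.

(0,0): Delta=-0.4338 Bond=83.4174
(1,0): Delta=-1.0000 Bond=155.9173
(1,1): Delta=-0.1650 Bond=47.9255
(2,0): Delta=-1.0000 Bond=165.2723
(2,1): Delta=-1.0000 Bond=165.2723
(2,2): Delta=0.2314 Bond=-17.8817
(3,0): Delta=-1.0000 Bond=175.1887
(3,1): Delta=-1.0000 Bond=175.1887
(3,2): Delta=-1.0000 Bond=175.1887
(3,3): Delta=0.8161 Bond=-135.4405
V0=26.5876

Risk-neutral probability p* = (R−d)/(u−d) = (1.06−0.91)/(1.15−0.91) = 0.6250.
Payoff layer (t=4): V(4,0)=95.8668, V(4,1)=72.1745, V(4,2)=42.2337, V(4,3)=4.3965, V(4,4)=43.4198
(3,0): S=98.7178. Δ = (V_up−V_dn)/(S_up−S_dn) = (72.1745−95.8668)/(113.5255−89.8332) = -1.0000. V = [p*·72.1745 + (1−p*)·95.8668]/1.06 = 76.4709. B = V − Δ·S = 175.1887.
(3,1): S=124.7533. Δ = (V_up−V_dn)/(S_up−S_dn) = (42.2337−72.1745)/(143.4663−113.5255) = -1.0000. V = [p*·42.2337 + (1−p*)·72.1745]/1.06 = 50.4354. B = V − Δ·S = 175.1887.
(3,2): S=157.6552. Δ = (V_up−V_dn)/(S_up−S_dn) = (4.3965−42.2337)/(181.3035−143.4663) = -1.0000. V = [p*·4.3965 + (1−p*)·42.2337]/1.06 = 17.5335. B = V − Δ·S = 175.1887.
(3,3): S=199.2346. Δ = (V_up−V_dn)/(S_up−S_dn) = (43.4198−4.3965)/(229.1198−181.3035) = 0.8161. V = [p*·43.4198 + (1−p*)·4.3965]/1.06 = 27.1567. B = V − Δ·S = -135.4405.
(2,0): S=108.4811. Δ = (V_up−V_dn)/(S_up−S_dn) = (50.4354−76.4709)/(124.7533−98.7178) = -1.0000. V = [p*·50.4354 + (1−p*)·76.4709]/1.06 = 56.7912. B = V − Δ·S = 165.2723.
(2,1): S=137.0915. Δ = (V_up−V_dn)/(S_up−S_dn) = (17.5335−50.4354)/(157.6552−124.7533) = -1.0000. V = [p*·17.5335 + (1−p*)·50.4354]/1.06 = 28.1808. B = V − Δ·S = 165.2723.
(2,2): S=173.2475. Δ = (V_up−V_dn)/(S_up−S_dn) = (27.1567−17.5335)/(199.2346−157.6552) = 0.2314. V = [p*·27.1567 + (1−p*)·17.5335]/1.06 = 22.2151. B = V − Δ·S = -17.8817.
(1,0): S=119.2100. Δ = (V_up−V_dn)/(S_up−S_dn) = (28.1808−56.7912)/(137.0915−108.4811) = -1.0000. V = [p*·28.1808 + (1−p*)·56.7912]/1.06 = 36.7073. B = V − Δ·S = 155.9173.
(1,1): S=150.6500. Δ = (V_up−V_dn)/(S_up−S_dn) = (22.2151−28.1808)/(173.2475−137.0915) = -0.1650. V = [p*·22.2151 + (1−p*)·28.1808]/1.06 = 23.0681. B = V − Δ·S = 47.9255.
(0,0): S=131.0000. Δ = (V_up−V_dn)/(S_up−S_dn) = (23.0681−36.7073)/(150.6500−119.2100) = -0.4338. V = [p*·23.0681 + (1−p*)·36.7073]/1.06 = 26.5876. B = V − Δ·S = 83.4174.
Self-financing check: at every node Δ·S+B equals the discounted successor values.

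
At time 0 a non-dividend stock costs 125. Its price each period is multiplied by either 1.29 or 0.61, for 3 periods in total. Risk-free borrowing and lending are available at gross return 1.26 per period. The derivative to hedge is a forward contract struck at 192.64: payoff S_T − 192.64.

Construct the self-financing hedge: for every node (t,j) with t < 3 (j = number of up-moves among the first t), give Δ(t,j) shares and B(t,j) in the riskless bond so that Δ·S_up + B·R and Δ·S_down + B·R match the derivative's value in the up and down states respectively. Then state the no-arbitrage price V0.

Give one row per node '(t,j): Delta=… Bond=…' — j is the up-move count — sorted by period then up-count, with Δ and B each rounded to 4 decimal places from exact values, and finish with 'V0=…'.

(0,0): Delta=1.0000 Bond=-96.3019
(1,0): Delta=1.0000 Bond=-121.3404
(1,1): Delta=1.0000 Bond=-121.3404
(2,0): Delta=1.0000 Bond=-152.8889
(2,1): Delta=1.0000 Bond=-152.8889
(2,2): Delta=1.0000 Bond=-152.8889
V0=28.6981

Under the risk-neutral measure, an up-move has probability p* = (R−d)/(u−d) = 0.9559 and values discount at R = 1.26.
Terminal payoffs: V(3,0)=-164.2674, V(3,1)=-132.6389, V(3,2)=-65.7524, V(3,3)=75.6961
(2,0): S=46.5125. Δ = (V_up−V_dn)/(S_up−S_dn) = (-132.6389−-164.2674)/(60.0011−28.3726) = 1.0000. V = [p*·-132.6389 + (1−p*)·-164.2674]/1.26 = -106.3764. B = V − Δ·S = -152.8889.
(2,1): S=98.3625. Δ = (V_up−V_dn)/(S_up−S_dn) = (-65.7524−-132.6389)/(126.8876−60.0011) = 1.0000. V = [p*·-65.7524 + (1−p*)·-132.6389]/1.26 = -54.5264. B = V − Δ·S = -152.8889.
(2,2): S=208.0125. Δ = (V_up−V_dn)/(S_up−S_dn) = (75.6961−-65.7524)/(268.3361−126.8876) = 1.0000. V = [p*·75.6961 + (1−p*)·-65.7524]/1.26 = 55.1236. B = V − Δ·S = -152.8889.
(1,0): S=76.2500. Δ = (V_up−V_dn)/(S_up−S_dn) = (-54.5264−-106.3764)/(98.3625−46.5125) = 1.0000. V = [p*·-54.5264 + (1−p*)·-106.3764]/1.26 = -45.0904. B = V − Δ·S = -121.3404.
(1,1): S=161.2500. Δ = (V_up−V_dn)/(S_up−S_dn) = (55.1236−-54.5264)/(208.0125−98.3625) = 1.0000. V = [p*·55.1236 + (1−p*)·-54.5264]/1.26 = 39.9096. B = V − Δ·S = -121.3404.
(0,0): S=125.0000. Δ = (V_up−V_dn)/(S_up−S_dn) = (39.9096−-45.0904)/(161.2500−76.2500) = 1.0000. V = [p*·39.9096 + (1−p*)·-45.0904]/1.26 = 28.6981. B = V − Δ·S = -96.3019.
Check: Δ(0,0)·S0 + B(0,0) = 28.6981 = V0.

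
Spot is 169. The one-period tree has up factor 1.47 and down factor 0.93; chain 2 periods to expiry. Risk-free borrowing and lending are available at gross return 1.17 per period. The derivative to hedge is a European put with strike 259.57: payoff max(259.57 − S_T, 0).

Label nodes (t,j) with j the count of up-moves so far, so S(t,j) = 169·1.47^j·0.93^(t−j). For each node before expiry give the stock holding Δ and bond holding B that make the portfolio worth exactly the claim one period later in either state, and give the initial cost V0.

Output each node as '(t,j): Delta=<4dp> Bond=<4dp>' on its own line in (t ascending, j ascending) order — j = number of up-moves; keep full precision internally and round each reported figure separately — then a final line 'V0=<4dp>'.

No-arbitrage ⇒ martingale measure with p* = (R−d)/(u−d) = 0.4444.
Terminal values V(2,·): V(2,0)=113.4019, V(2,1)=28.5301, V(2,2)=0.0000
Node (1,0) S=157.1700: V=(p*·28.5301+(1−p*)·113.4019)/1.17=64.6847; Δ=(28.5301−113.4019)/(231.0399−146.1681)=-1.0000; B=V−Δ·S=221.8547
Node (1,1) S=248.4300: V=(p*·0.0000+(1−p*)·28.5301)/1.17=13.5471; Δ=(0.0000−28.5301)/(365.1921−231.0399)=-0.2127; B=V−Δ·S=66.3806
Node (0,0) S=169.0000: V=(p*·13.5471+(1−p*)·64.6847)/1.17=35.8606; Δ=(13.5471−64.6847)/(248.4300−157.1700)=-0.5604; B=V−Δ·S=130.5599
Self-financing check: at every node Δ·S+B equals the discounted successor values.

(0,0): Delta=-0.5604 Bond=130.5599
(1,0): Delta=-1.0000 Bond=221.8547
(1,1): Delta=-0.2127 Bond=66.3806
V0=35.8606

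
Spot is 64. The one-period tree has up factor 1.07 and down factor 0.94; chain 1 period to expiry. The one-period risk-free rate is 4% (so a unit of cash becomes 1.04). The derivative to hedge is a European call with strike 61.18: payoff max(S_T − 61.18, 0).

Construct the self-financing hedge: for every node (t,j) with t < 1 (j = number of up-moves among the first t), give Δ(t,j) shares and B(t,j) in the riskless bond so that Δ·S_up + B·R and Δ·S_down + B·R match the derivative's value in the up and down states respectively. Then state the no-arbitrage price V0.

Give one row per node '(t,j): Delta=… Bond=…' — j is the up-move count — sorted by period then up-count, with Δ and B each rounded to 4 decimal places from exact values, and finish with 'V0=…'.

The replicating-portfolio and risk-neutral prices coincide; use p* = (1.04−0.94)/(1.07−0.94) = 0.7692 for the latter.
At expiry t=1: V(1,0)=0.0000, V(1,1)=7.3000
  t=0,j=0: stock 64.0000 → up 68.4800 (V=7.3000), down 60.1600 (V=0.0000). Price 5.3994; hedge Δ=0.8774, bond B=-50.7544.
Self-financing check: at every node Δ·S+B equals the discounted successor values.

(0,0): Delta=0.8774 Bond=-50.7544
V0=5.3994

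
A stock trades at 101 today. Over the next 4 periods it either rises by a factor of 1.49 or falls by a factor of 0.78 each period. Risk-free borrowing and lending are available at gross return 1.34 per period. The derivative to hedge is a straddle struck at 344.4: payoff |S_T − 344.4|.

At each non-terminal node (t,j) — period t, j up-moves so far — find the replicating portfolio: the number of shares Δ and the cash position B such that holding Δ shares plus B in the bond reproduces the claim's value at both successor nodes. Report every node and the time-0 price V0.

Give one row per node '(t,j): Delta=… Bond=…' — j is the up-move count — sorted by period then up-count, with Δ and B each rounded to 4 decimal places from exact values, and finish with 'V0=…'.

Since d<R<u, set p* = (R−d)/(u−d) = 0.7887; price each node as the discounted p*-expectation of its children.
At expiry t=4: V(4,0)=307.0148, V(4,1)=272.9847, V(4,2)=207.9784, V(4,3)=83.7998, V(4,4)=153.4132
  t=3,j=0: stock 47.9298 → up 71.4153 (V=272.9847), down 37.3852 (V=307.0148). Price 209.0852; hedge Δ=-1.0000, bond B=257.0149.
  t=3,j=1: stock 91.5581 → up 136.4216 (V=207.9784), down 71.4153 (V=272.9847). Price 165.4568; hedge Δ=-1.0000, bond B=257.0149.
  t=3,j=2: stock 174.8995 → up 260.6002 (V=83.7998), down 136.4216 (V=207.9784). Price 82.1154; hedge Δ=-1.0000, bond B=257.0149.
  t=3,j=3: stock 334.1028 → up 497.8132 (V=153.4132), down 260.6002 (V=83.7998). Price 103.5121; hedge Δ=0.2935, bond B=5.4649.
  t=2,j=0: stock 61.4484 → up 91.5581 (V=165.4568), down 47.9298 (V=209.0852). Price 130.3538; hedge Δ=-1.0000, bond B=191.8022.
  t=2,j=1: stock 117.3822 → up 174.8995 (V=82.1154), down 91.5581 (V=165.4568). Price 74.4200; hedge Δ=-1.0000, bond B=191.8022.
  t=2,j=2: stock 224.2301 → up 334.1028 (V=103.5121), down 174.8995 (V=82.1154). Price 73.8744; hedge Δ=0.1344, bond B=43.7383.
  t=1,j=0: stock 78.7800 → up 117.3822 (V=74.4200), down 61.4484 (V=130.3538). Price 64.3560; hedge Δ=-1.0000, bond B=143.1360.
  t=1,j=1: stock 150.4900 → up 224.2301 (V=73.8744), down 117.3822 (V=74.4200). Price 55.2162; hedge Δ=-0.0051, bond B=55.9846.
  t=0,j=0: stock 101.0000 → up 150.4900 (V=55.2162), down 78.7800 (V=64.3560). Price 42.6471; hedge Δ=-0.1275, bond B=55.5201.
Self-financing check: at every node Δ·S+B equals the discounted successor values.

(0,0): Delta=-0.1275 Bond=55.5201
(1,0): Delta=-1.0000 Bond=143.1360
(1,1): Delta=-0.0051 Bond=55.9846
(2,0): Delta=-1.0000 Bond=191.8022
(2,1): Delta=-1.0000 Bond=191.8022
(2,2): Delta=0.1344 Bond=43.7383
(3,0): Delta=-1.0000 Bond=257.0149
(3,1): Delta=-1.0000 Bond=257.0149
(3,2): Delta=-1.0000 Bond=257.0149
(3,3): Delta=0.2935 Bond=5.4649
V0=42.6471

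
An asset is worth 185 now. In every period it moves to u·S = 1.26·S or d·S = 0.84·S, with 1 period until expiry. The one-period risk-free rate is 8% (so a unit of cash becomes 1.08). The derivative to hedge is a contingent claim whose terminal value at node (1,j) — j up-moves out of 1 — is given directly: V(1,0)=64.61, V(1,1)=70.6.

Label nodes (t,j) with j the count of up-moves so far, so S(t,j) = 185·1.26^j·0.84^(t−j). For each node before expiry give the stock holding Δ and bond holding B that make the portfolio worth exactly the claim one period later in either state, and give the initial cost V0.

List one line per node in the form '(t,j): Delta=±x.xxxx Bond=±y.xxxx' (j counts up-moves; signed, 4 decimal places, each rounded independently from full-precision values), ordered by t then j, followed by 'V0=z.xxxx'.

(0,0): Delta=0.0771 Bond=48.7315
V0=62.9934

Since d<R<u, set p* = (R−d)/(u−d) = 0.5714; price each node as the discounted p*-expectation of its children.
At expiry t=1: V(1,0)=64.6100, V(1,1)=70.6000
Node (0,0) S=185.0000: V=(p*·70.6000+(1−p*)·64.6100)/1.08=62.9934; Δ=(70.6000−64.6100)/(233.1000−155.4000)=0.0771; B=V−Δ·S=48.7315
Self-financing check: at every node Δ·S+B equals the discounted successor values.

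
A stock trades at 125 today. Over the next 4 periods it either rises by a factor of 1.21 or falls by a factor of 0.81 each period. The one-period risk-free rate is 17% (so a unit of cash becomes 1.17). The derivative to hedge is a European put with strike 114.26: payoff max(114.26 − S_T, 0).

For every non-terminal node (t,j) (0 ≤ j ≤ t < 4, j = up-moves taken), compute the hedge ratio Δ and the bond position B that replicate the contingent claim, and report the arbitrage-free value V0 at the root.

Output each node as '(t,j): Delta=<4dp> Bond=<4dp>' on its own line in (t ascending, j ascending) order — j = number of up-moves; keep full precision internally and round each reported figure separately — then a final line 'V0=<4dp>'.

Under the risk-neutral measure, an up-move has probability p* = (R−d)/(u−d) = 0.9000 and values discount at R = 1.17.
Terminal payoffs: V(4,0)=60.4516, V(4,1)=33.8795, V(4,2)=0.0000, V(4,3)=0.0000, V(4,4)=0.0000
Node (3,0) S=66.4301: V=(p*·33.8795+(1−p*)·60.4516)/1.17=31.2280; Δ=(33.8795−60.4516)/(80.3805−53.8084)=-1.0000; B=V−Δ·S=97.6581
Node (3,1) S=99.2351: V=(p*·0.0000+(1−p*)·33.8795)/1.17=2.8957; Δ=(0.0000−33.8795)/(120.0745−80.3805)=-0.8535; B=V−Δ·S=87.5946
Node (3,2) S=148.2401: V=(p*·0.0000+(1−p*)·0.0000)/1.17=0.0000; Δ=(0.0000−0.0000)/(179.3706−120.0745)=0.0000; B=V−Δ·S=0.0000
Node (3,3) S=221.4451: V=(p*·0.0000+(1−p*)·0.0000)/1.17=0.0000; Δ=(0.0000−0.0000)/(267.9486−179.3706)=0.0000; B=V−Δ·S=0.0000
Node (2,0) S=82.0125: V=(p*·2.8957+(1−p*)·31.2280)/1.17=4.8965; Δ=(2.8957−31.2280)/(99.2351−66.4301)=-0.8637; B=V−Δ·S=75.7273
Node (2,1) S=122.5125: V=(p*·0.0000+(1−p*)·2.8957)/1.17=0.2475; Δ=(0.0000−2.8957)/(148.2401−99.2351)=-0.0591; B=V−Δ·S=7.4867
Node (2,2) S=183.0125: V=(p*·0.0000+(1−p*)·0.0000)/1.17=0.0000; Δ=(0.0000−0.0000)/(221.4451−148.2401)=0.0000; B=V−Δ·S=0.0000
Node (1,0) S=101.2500: V=(p*·0.2475+(1−p*)·4.8965)/1.17=0.6089; Δ=(0.2475−4.8965)/(122.5125−82.0125)=-0.1148; B=V−Δ·S=12.2314
Node (1,1) S=151.2500: V=(p*·0.0000+(1−p*)·0.2475)/1.17=0.0212; Δ=(0.0000−0.2475)/(183.0125−122.5125)=-0.0041; B=V−Δ·S=0.6399
Node (0,0) S=125.0000: V=(p*·0.0212+(1−p*)·0.6089)/1.17=0.0683; Δ=(0.0212−0.6089)/(151.2500−101.2500)=-0.0118; B=V−Δ·S=1.5376
Root portfolio cost Δ·125+B reproduces V0=0.0683.

(0,0): Delta=-0.0118 Bond=1.5376
(1,0): Delta=-0.1148 Bond=12.2314
(1,1): Delta=-0.0041 Bond=0.6399
(2,0): Delta=-0.8637 Bond=75.7273
(2,1): Delta=-0.0591 Bond=7.4867
(2,2): Delta=0.0000 Bond=0.0000
(3,0): Delta=-1.0000 Bond=97.6581
(3,1): Delta=-0.8535 Bond=87.5946
(3,2): Delta=0.0000 Bond=0.0000
(3,3): Delta=0.0000 Bond=0.0000
V0=0.0683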